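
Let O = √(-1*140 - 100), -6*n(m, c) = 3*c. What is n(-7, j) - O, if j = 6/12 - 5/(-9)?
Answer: -19/36 - 4*I*√15 ≈ -0.52778 - 15.492*I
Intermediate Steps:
j = 19/18 (j = 6*(1/12) - 5*(-⅑) = ½ + 5/9 = 19/18 ≈ 1.0556)
n(m, c) = -c/2
O = 4*I*√15 (O = √(-140 - 100) = √(-240) = 4*I*√15 ≈ 15.492*I)
n(-7, j) - O = -½*19/18 - 4*I*√15 = -19/36 - 4*I*√15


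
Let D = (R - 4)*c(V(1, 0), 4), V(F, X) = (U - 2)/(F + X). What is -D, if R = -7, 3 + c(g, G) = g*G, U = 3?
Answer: 11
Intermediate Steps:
V(F, X) = 1/(F + X) (V(F, X) = (3 - 2)/(F + X) = 1/(F + X))
c(g, G) = -3 + G*g (c(g, G) = -3 + g*G = -3 + G*g)
D = -11 (D = (-7 - 4)*(-3 + 4/(1 + 0)) = -11*(-3 + 4/1) = -11*(-3 + 4*1) = -11*(-3 + 4) = -11*1 = -11)
-D = -1*(-11) = 11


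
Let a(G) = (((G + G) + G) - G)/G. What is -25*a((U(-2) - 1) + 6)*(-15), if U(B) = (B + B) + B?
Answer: 750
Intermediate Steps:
U(B) = 3*B (U(B) = 2*B + B = 3*B)
a(G) = 2 (a(G) = ((2*G + G) - G)/G = (3*G - G)/G = (2*G)/G = 2)
-25*a((U(-2) - 1) + 6)*(-15) = -25*2*(-15) = -50*(-15) = 750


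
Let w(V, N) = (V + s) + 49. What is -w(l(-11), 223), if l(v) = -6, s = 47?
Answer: -90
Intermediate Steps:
w(V, N) = 96 + V (w(V, N) = (V + 47) + 49 = (47 + V) + 49 = 96 + V)
-w(l(-11), 223) = -(96 - 6) = -1*90 = -90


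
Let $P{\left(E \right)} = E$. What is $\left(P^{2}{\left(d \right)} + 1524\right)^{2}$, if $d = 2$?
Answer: $2334784$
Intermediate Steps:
$\left(P^{2}{\left(d \right)} + 1524\right)^{2} = \left(2^{2} + 1524\right)^{2} = \left(4 + 1524\right)^{2} = 1528^{2} = 2334784$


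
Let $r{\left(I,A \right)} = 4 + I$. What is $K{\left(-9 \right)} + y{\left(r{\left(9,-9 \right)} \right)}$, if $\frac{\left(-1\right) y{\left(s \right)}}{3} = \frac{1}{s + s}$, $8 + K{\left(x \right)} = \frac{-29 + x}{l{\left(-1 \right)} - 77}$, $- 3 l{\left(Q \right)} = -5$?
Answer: $- \frac{22361}{2938} \approx -7.611$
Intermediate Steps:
$l{\left(Q \right)} = \frac{5}{3}$ ($l{\left(Q \right)} = \left(- \frac{1}{3}\right) \left(-5\right) = \frac{5}{3}$)
$K{\left(x \right)} = - \frac{1721}{226} - \frac{3 x}{226}$ ($K{\left(x \right)} = -8 + \frac{-29 + x}{\frac{5}{3} - 77} = -8 + \frac{-29 + x}{- \frac{226}{3}} = -8 + \left(-29 + x\right) \left(- \frac{3}{226}\right) = -8 - \left(- \frac{87}{226} + \frac{3 x}{226}\right) = - \frac{1721}{226} - \frac{3 x}{226}$)
$y{\left(s \right)} = - \frac{3}{2 s}$ ($y{\left(s \right)} = - \frac{3}{s + s} = - \frac{3}{2 s}$)
$K{\left(-9 \right)} + y{\left(r{\left(9,-9 \right)} \right)} = \left(- \frac{1721}{226} - - \frac{27}{226}\right) - \frac{3}{2 \left(4 + 9\right)} = \left(- \frac{1721}{226} + \frac{27}{226}\right) - \frac{3}{2 \cdot 13} = - \frac{847}{113} - \frac{3}{26} = - \frac{22361}{2938}$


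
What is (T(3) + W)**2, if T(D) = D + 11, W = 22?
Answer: 1296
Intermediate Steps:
T(D) = 11 + D
(T(3) + W)**2 = ((11 + 3) + 22)**2 = (14 + 22)**2 = 36**2 = 1296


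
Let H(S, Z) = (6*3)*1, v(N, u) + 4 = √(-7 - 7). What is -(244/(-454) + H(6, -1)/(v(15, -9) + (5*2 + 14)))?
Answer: -1734/5221 + I*√14/23 ≈ -0.33212 + 0.16268*I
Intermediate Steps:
v(N, u) = -4 + I*√14 (v(N, u) = -4 + √(-7 - 7) = -4 + √(-14) = -4 + I*√14)
H(S, Z) = 18 (H(S, Z) = 18*1 = 18)
-(244/(-454) + H(6, -1)/(v(15, -9) + (5*2 + 14))) = -(244/(-454) + 18/((-4 + I*√14) + (5*2 + 14))) = -(244*(-1/454) + 18/((-4 + I*√14) + (10 + 14))) = -(-122/227 + 18/((-4 + I*√14) + 24)) = -(-122/227 + 18/(20 + I*√14)) = 122/227 - 18/(20 + I*√14)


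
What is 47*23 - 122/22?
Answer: 11830/11 ≈ 1075.5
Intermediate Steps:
47*23 - 122/22 = 1081 - 122*1/22 = 1081 - 61/11 = 11830/11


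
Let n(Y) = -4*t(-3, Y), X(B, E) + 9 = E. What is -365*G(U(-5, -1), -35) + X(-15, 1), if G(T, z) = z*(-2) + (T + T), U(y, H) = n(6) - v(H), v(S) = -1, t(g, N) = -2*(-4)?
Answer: -2928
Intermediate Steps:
X(B, E) = -9 + E
t(g, N) = 8
n(Y) = -32 (n(Y) = -4*8 = -32)
U(y, H) = -31 (U(y, H) = -32 - 1*(-1) = -32 + 1 = -31)
G(T, z) = -2*z + 2*T
-365*G(U(-5, -1), -35) + X(-15, 1) = -365*(-2*(-35) + 2*(-31)) + (-9 + 1) = -365*(70 - 62) - 8 = -365*8 - 8 = -2920 - 8 = -2928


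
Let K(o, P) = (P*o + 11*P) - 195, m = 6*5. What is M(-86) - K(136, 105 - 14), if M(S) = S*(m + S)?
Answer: -8366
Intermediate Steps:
m = 30
M(S) = S*(30 + S)
K(o, P) = -195 + 11*P + P*o (K(o, P) = (11*P + P*o) - 195 = -195 + 11*P + P*o)
M(-86) - K(136, 105 - 14) = -86*(30 - 86) - (-195 + 11*(105 - 14) + (105 - 14)*136) = -86*(-56) - (-195 + 11*91 + 91*136) = 4816 - (-195 + 1001 + 12376) = 4816 - 1*13182 = 4816 - 13182 = -8366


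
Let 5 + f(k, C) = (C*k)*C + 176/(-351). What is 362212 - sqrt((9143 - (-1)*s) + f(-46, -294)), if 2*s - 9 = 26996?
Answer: 362212 - I*sqrt(216473246574)/234 ≈ 3.6221e+5 - 1988.3*I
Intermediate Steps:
s = 27005/2 (s = 9/2 + (1/2)*26996 = 9/2 + 13498 = 27005/2 ≈ 13503.)
f(k, C) = -1931/351 + k*C**2 (f(k, C) = -5 + ((C*k)*C + 176/(-351)) = -5 + (k*C**2 + 176*(-1/351)) = -5 + (k*C**2 - 176/351) = -5 + (-176/351 + k*C**2) = -1931/351 + k*C**2)
362212 - sqrt((9143 - (-1)*s) + f(-46, -294)) = 362212 - sqrt((9143 - (-1)*27005/2) + (-1931/351 - 46*(-294)**2)) = 362212 - sqrt((9143 - 1*(-27005/2)) + (-1931/351 - 46*86436)) = 362212 - sqrt((9143 + 27005/2) + (-1931/351 - 3976056)) = 362212 - sqrt(45291/2 - 1395597587/351) = 362212 - sqrt(-2775298033/702) = 362212 - I*sqrt(216473246574)/234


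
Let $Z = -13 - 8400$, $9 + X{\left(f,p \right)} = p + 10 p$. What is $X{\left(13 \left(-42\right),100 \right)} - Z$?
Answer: $9504$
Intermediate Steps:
$X{\left(f,p \right)} = -9 + 11 p$ ($X{\left(f,p \right)} = -9 + \left(p + 10 p\right) = -9 + 11 p$)
$Z = -8413$ ($Z = -13 - 8400 = -8413$)
$X{\left(13 \left(-42\right),100 \right)} - Z = \left(-9 + 11 \cdot 100\right) - -8413 = \left(-9 + 1100\right) + 8413 = 1091 + 8413 = 9504$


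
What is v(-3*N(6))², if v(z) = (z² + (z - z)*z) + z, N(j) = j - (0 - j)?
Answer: 1587600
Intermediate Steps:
N(j) = 2*j (N(j) = j - (-1)*j = j + j = 2*j)
v(z) = z + z² (v(z) = (z² + 0*z) + z = (z² + 0) + z = z² + z = z + z²)
v(-3*N(6))² = ((-6*6)*(1 - 6*6))² = ((-3*12)*(1 - 3*12))² = (-36*(1 - 36))² = (-36*(-35))² = 1260² = 1587600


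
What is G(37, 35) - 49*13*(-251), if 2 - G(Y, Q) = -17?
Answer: 159906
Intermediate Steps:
G(Y, Q) = 19 (G(Y, Q) = 2 - 1*(-17) = 2 + 17 = 19)
G(37, 35) - 49*13*(-251) = 19 - 49*13*(-251) = 19 - 637*(-251) = 19 + 159887 = 159906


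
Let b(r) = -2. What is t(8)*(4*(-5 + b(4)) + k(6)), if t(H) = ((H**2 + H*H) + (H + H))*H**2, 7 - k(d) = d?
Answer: -248832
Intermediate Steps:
k(d) = 7 - d
t(H) = H**2*(2*H + 2*H**2) (t(H) = ((H**2 + H**2) + 2*H)*H**2 = (2*H**2 + 2*H)*H**2 = (2*H + 2*H**2)*H**2 = H**2*(2*H + 2*H**2))
t(8)*(4*(-5 + b(4)) + k(6)) = (2*8**3*(1 + 8))*(4*(-5 - 2) + (7 - 1*6)) = (2*512*9)*(4*(-7) + (7 - 6)) = 9216*(-28 + 1) = 9216*(-27) = -248832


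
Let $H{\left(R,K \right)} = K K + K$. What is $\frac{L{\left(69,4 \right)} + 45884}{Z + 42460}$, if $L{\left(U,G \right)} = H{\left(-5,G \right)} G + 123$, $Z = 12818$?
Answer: $\frac{46087}{55278} \approx 0.83373$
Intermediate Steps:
$H{\left(R,K \right)} = K + K^{2}$ ($H{\left(R,K \right)} = K^{2} + K = K + K^{2}$)
$L{\left(U,G \right)} = 123 + G^{2} \left(1 + G\right)$ ($L{\left(U,G \right)} = G \left(1 + G\right) G + 123 = G^{2} \left(1 + G\right) + 123 = 123 + G^{2} \left(1 + G\right)$)
$\frac{L{\left(69,4 \right)} + 45884}{Z + 42460} = \frac{\left(123 + 4^{2} \left(1 + 4\right)\right) + 45884}{12818 + 42460} = \frac{\left(123 + 16 \cdot 5\right) + 45884}{55278} = \left(\left(123 + 80\right) + 45884\right) \frac{1}{55278} = \left(203 + 45884\right) \frac{1}{55278} = 46087 \cdot \frac{1}{55278} = \frac{46087}{55278}$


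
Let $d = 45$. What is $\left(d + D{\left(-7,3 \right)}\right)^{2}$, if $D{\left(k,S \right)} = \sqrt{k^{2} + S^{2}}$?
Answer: $\left(45 + \sqrt{58}\right)^{2} \approx 2768.4$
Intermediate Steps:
$D{\left(k,S \right)} = \sqrt{S^{2} + k^{2}}$
$\left(d + D{\left(-7,3 \right)}\right)^{2} = \left(45 + \sqrt{3^{2} + \left(-7\right)^{2}}\right)^{2} = \left(45 + \sqrt{9 + 49}\right)^{2} = \left(45 + \sqrt{58}\right)^{2}$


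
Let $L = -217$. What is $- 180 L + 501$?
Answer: $39561$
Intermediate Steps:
$- 180 L + 501 = \left(-180\right) \left(-217\right) + 501 = 39060 + 501 = 39561$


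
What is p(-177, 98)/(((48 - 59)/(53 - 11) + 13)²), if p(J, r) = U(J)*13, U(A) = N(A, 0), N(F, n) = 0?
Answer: 0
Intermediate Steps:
U(A) = 0
p(J, r) = 0 (p(J, r) = 0*13 = 0)
p(-177, 98)/(((48 - 59)/(53 - 11) + 13)²) = 0/(((48 - 59)/(53 - 11) + 13)²) = 0/((-11/42 + 13)²) = 0/((535/42)²) = 0/(286225/1764) = 0*(1764/286225) = 0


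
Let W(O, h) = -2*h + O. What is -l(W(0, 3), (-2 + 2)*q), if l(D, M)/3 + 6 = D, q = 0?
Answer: 36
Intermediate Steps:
W(O, h) = O - 2*h
l(D, M) = -18 + 3*D
-l(W(0, 3), (-2 + 2)*q) = -(-18 + 3*(0 - 2*3)) = -(-18 + 3*(0 - 6)) = -(-18 + 3*(-6)) = -(-18 - 18) = -1*(-36) = 36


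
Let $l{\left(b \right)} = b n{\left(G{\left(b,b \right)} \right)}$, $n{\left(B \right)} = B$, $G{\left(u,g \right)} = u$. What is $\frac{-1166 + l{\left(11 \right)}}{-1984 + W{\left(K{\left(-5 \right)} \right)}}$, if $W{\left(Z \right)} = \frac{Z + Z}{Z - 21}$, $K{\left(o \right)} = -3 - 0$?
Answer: $\frac{836}{1587} \approx 0.52678$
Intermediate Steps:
$K{\left(o \right)} = -3$ ($K{\left(o \right)} = -3 + 0 = -3$)
$W{\left(Z \right)} = \frac{2 Z}{-21 + Z}$
$l{\left(b \right)} = b^{2}$ ($l{\left(b \right)} = b b = b^{2}$)
$\frac{-1166 + l{\left(11 \right)}}{-1984 + W{\left(K{\left(-5 \right)} \right)}} = \frac{-1166 + 11^{2}}{-1984 + 2 \left(-3\right) \frac{1}{-21 - 3}} = \frac{-1166 + 121}{-1984 + 2 \left(-3\right) \frac{1}{-24}} = - \frac{1045}{-1984 + 2 \left(-3\right) \left(- \frac{1}{24}\right)} = - \frac{1045}{-1984 + \frac{1}{4}} = - \frac{1045}{- \frac{7935}{4}} = \left(-1045\right) \left(- \frac{4}{7935}\right) = \frac{836}{1587}$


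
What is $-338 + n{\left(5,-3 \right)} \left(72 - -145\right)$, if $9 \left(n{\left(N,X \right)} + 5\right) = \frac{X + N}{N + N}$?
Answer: $- \frac{63818}{45} \approx -1418.2$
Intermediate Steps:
$n{\left(N,X \right)} = -5 + \frac{N + X}{18 N}$ ($n{\left(N,X \right)} = -5 + \frac{\left(X + N\right) \frac{1}{N + N}}{9} = -5 + \frac{\left(N + X\right) \frac{1}{2 N}}{9} = -5 + \frac{\frac{1}{2} \frac{1}{N} \left(N + X\right)}{9} = -5 + \frac{N + X}{18 N}$)
$-338 + n{\left(5,-3 \right)} \left(72 - -145\right) = -338 + \frac{-3 - 445}{18 \cdot 5} \left(72 - -145\right) = -338 + \frac{1}{18} \cdot \frac{1}{5} \left(-3 - 445\right) \left(72 + 145\right) = -338 + \frac{1}{18} \cdot \frac{1}{5} \left(-448\right) 217 = -338 - \frac{48608}{45} = - \frac{63818}{45}$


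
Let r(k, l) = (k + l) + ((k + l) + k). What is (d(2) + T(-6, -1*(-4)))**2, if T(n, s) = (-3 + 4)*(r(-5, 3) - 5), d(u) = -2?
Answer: 256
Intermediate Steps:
r(k, l) = 2*l + 3*k (r(k, l) = (k + l) + (l + 2*k) = 2*l + 3*k)
T(n, s) = -14 (T(n, s) = (-3 + 4)*((2*3 + 3*(-5)) - 5) = 1*((6 - 15) - 5) = 1*(-9 - 5) = 1*(-14) = -14)
(d(2) + T(-6, -1*(-4)))**2 = (-2 - 14)**2 = (-16)**2 = 256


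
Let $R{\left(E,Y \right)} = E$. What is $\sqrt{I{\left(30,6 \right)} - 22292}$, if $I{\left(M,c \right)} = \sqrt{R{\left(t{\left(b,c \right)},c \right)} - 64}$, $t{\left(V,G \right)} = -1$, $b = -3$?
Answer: $\sqrt{-22292 + i \sqrt{65}} \approx 0.027 + 149.31 i$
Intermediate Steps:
$I{\left(M,c \right)} = i \sqrt{65}$ ($I{\left(M,c \right)} = \sqrt{-1 - 64} = \sqrt{-65} = i \sqrt{65}$)
$\sqrt{I{\left(30,6 \right)} - 22292} = \sqrt{i \sqrt{65} - 22292} = \sqrt{-22292 + i \sqrt{65}}$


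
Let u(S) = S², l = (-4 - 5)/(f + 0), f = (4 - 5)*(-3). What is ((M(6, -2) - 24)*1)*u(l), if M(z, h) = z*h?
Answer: -324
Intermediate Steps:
M(z, h) = h*z
f = 3 (f = -1*(-3) = 3)
l = -3 (l = (-4 - 5)/(3 + 0) = -9/3 = -9*⅓ = -3)
((M(6, -2) - 24)*1)*u(l) = ((-2*6 - 24)*1)*(-3)² = ((-12 - 24)*1)*9 = -36*1*9 = -36*9 = -324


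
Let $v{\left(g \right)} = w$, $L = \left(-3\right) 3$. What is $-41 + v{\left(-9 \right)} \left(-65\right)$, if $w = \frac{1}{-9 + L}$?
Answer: $- \frac{673}{18} \approx -37.389$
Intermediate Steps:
$L = -9$
$w = - \frac{1}{18}$ ($w = \frac{1}{-9 - 9} = \frac{1}{-18} = - \frac{1}{18} \approx -0.055556$)
$v{\left(g \right)} = - \frac{1}{18}$
$-41 + v{\left(-9 \right)} \left(-65\right) = -41 - - \frac{65}{18} = -41 + \frac{65}{18} = - \frac{673}{18}$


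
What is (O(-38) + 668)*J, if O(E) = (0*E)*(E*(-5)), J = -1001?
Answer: -668668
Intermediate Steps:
O(E) = 0 (O(E) = 0*(-5*E) = 0)
(O(-38) + 668)*J = (0 + 668)*(-1001) = 668*(-1001) = -668668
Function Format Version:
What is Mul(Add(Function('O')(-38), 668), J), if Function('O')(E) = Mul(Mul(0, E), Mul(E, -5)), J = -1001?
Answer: -668668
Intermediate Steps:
Function('O')(E) = 0 (Function('O')(E) = Mul(0, Mul(-5, E)) = 0)
Mul(Add(Function('O')(-38), 668), J) = Mul(Add(0, 668), -1001) = Mul(668, -1001) = -668668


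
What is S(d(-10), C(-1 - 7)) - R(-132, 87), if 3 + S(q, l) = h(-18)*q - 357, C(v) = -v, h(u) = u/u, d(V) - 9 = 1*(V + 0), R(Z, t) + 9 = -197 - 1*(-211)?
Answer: -366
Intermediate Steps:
R(Z, t) = 5 (R(Z, t) = -9 + (-197 - 1*(-211)) = -9 + (-197 + 211) = -9 + 14 = 5)
d(V) = 9 + V (d(V) = 9 + 1*(V + 0) = 9 + 1*V = 9 + V)
h(u) = 1
S(q, l) = -360 + q (S(q, l) = -3 + (1*q - 357) = -3 + (q - 357) = -3 + (-357 + q) = -360 + q)
S(d(-10), C(-1 - 7)) - R(-132, 87) = (-360 + (9 - 10)) - 1*5 = (-360 - 1) - 5 = -361 - 5 = -366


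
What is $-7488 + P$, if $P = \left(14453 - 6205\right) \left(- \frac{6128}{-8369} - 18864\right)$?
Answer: $- \frac{1302147109696}{8369} \approx -1.5559 \cdot 10^{8}$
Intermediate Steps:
$P = - \frac{1302084442624}{8369}$ ($P = 8248 \left(\left(-6128\right) \left(- \frac{1}{8369}\right) - 18864\right) = 8248 \left(\frac{6128}{8369} - 18864\right) = 8248 \left(- \frac{157866688}{8369}\right) = - \frac{1302084442624}{8369} \approx -1.5558 \cdot 10^{8}$)
$-7488 + P = -7488 - \frac{1302084442624}{8369} = - \frac{1302147109696}{8369}$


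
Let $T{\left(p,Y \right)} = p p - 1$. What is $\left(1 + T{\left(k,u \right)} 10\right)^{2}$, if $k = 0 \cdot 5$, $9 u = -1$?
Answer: $81$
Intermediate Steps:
$u = - \frac{1}{9}$ ($u = \frac{1}{9} \left(-1\right) = - \frac{1}{9} \approx -0.11111$)
$k = 0$
$T{\left(p,Y \right)} = -1 + p^{2}$ ($T{\left(p,Y \right)} = p^{2} - 1 = -1 + p^{2}$)
$\left(1 + T{\left(k,u \right)} 10\right)^{2} = \left(1 + \left(-1 + 0^{2}\right) 10\right)^{2} = \left(1 + \left(-1 + 0\right) 10\right)^{2} = \left(1 - 10\right)^{2} = \left(-9\right)^{2} = 81$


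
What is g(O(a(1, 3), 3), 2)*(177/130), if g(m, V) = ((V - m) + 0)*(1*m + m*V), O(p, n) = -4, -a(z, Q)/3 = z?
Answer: -6372/65 ≈ -98.031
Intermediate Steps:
a(z, Q) = -3*z
g(m, V) = (V - m)*(m + V*m)
g(O(a(1, 3), 3), 2)*(177/130) = (-4*(2 + 2**2 - 1*(-4) - 1*2*(-4)))*(177/130) = (-4*(2 + 4 + 4 + 8))*(177*(1/130)) = -4*18*(177/130) = -72*177/130 = -6372/65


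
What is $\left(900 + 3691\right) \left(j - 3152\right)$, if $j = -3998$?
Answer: $-32825650$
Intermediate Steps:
$\left(900 + 3691\right) \left(j - 3152\right) = \left(900 + 3691\right) \left(-3998 - 3152\right) = 4591 \left(-7150\right) = -32825650$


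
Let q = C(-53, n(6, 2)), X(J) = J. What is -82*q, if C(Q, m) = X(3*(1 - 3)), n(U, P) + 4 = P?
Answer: 492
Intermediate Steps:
n(U, P) = -4 + P
C(Q, m) = -6 (C(Q, m) = 3*(1 - 3) = 3*(-2) = -6)
q = -6
-82*q = -82*(-6) = 492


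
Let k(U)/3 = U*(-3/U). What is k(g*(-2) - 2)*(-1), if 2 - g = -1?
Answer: 9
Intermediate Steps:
g = 3 (g = 2 - 1*(-1) = 2 + 1 = 3)
k(U) = -9 (k(U) = 3*(U*(-3/U)) = 3*(-3) = -9)
k(g*(-2) - 2)*(-1) = -9*(-1) = 9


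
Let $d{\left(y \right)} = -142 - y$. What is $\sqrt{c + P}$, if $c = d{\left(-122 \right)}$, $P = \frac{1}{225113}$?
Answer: $\frac{3 i \sqrt{112613003363}}{225113} \approx 4.4721 i$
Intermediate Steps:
$P = \frac{1}{225113} \approx 4.4422 \cdot 10^{-6}$
$c = -20$ ($c = -142 - -122 = -142 + 122 = -20$)
$\sqrt{c + P} = \sqrt{-20 + \frac{1}{225113}} = \sqrt{- \frac{4502259}{225113}} = \frac{3 i \sqrt{112613003363}}{225113}$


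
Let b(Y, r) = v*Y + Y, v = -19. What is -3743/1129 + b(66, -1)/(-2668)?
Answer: -2161268/753043 ≈ -2.8700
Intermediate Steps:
b(Y, r) = -18*Y (b(Y, r) = -19*Y + Y = -18*Y)
-3743/1129 + b(66, -1)/(-2668) = -3743/1129 - 18*66/(-2668) = -3743*1/1129 - 1188*(-1/2668) = -3743/1129 + 297/667 = -2161268/753043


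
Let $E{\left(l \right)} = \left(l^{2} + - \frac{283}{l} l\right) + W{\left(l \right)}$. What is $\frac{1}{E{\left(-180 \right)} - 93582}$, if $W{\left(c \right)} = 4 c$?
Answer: $- \frac{1}{62185} \approx -1.6081 \cdot 10^{-5}$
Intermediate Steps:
$E{\left(l \right)} = -283 + l^{2} + 4 l$ ($E{\left(l \right)} = \left(l^{2} + - \frac{283}{l} l\right) + 4 l = \left(l^{2} - 283\right) + 4 l = \left(-283 + l^{2}\right) + 4 l = -283 + l^{2} + 4 l$)
$\frac{1}{E{\left(-180 \right)} - 93582} = \frac{1}{\left(-283 + \left(-180\right)^{2} + 4 \left(-180\right)\right) - 93582} = \frac{1}{\left(-283 + 32400 - 720\right) - 93582} = \frac{1}{31397 - 93582} = \frac{1}{-62185} = - \frac{1}{62185}$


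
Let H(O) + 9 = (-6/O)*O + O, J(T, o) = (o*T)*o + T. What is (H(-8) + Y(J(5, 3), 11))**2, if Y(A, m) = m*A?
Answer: 277729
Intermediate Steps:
J(T, o) = T + T*o**2 (J(T, o) = (T*o)*o + T = T*o**2 + T = T + T*o**2)
H(O) = -15 + O (H(O) = -9 + ((-6/O)*O + O) = -9 + (-6 + O) = -15 + O)
Y(A, m) = A*m
(H(-8) + Y(J(5, 3), 11))**2 = ((-15 - 8) + (5*(1 + 3**2))*11)**2 = (-23 + (5*(1 + 9))*11)**2 = (-23 + (5*10)*11)**2 = (-23 + 50*11)**2 = (-23 + 550)**2 = 527**2 = 277729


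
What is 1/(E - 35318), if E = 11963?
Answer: -1/23355 ≈ -4.2817e-5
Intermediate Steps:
1/(E - 35318) = 1/(11963 - 35318) = 1/(-23355) = -1/23355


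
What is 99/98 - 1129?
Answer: -110543/98 ≈ -1128.0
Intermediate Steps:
99/98 - 1129 = -110543/98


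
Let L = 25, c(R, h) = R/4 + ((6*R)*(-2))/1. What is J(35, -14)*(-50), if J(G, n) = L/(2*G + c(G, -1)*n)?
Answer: -500/2331 ≈ -0.21450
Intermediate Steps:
c(R, h) = -47*R/4 (c(R, h) = R*(1/4) - 12*R*1 = R/4 - 12*R = -47*R/4)
J(G, n) = 25/(2*G - 47*G*n/4) (J(G, n) = 25/(2*G + (-47*G/4)*n) = 25/(2*G - 47*G*n/4))
J(35, -14)*(-50) = (100/(35*(8 - 47*(-14))))*(-50) = (100*(1/35)/(8 + 658))*(-50) = (100*(1/35)/666)*(-50) = (100*(1/35)*(1/666))*(-50) = (10/2331)*(-50) = -500/2331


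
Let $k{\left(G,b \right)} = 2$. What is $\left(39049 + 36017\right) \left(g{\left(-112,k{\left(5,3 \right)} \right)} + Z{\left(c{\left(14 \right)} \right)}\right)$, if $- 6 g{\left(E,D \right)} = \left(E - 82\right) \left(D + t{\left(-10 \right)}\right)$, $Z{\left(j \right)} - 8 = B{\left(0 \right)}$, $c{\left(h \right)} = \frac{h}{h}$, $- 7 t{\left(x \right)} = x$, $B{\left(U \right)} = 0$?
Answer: $\frac{62454912}{7} \approx 8.9221 \cdot 10^{6}$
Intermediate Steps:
$t{\left(x \right)} = - \frac{x}{7}$
$c{\left(h \right)} = 1$
$Z{\left(j \right)} = 8$ ($Z{\left(j \right)} = 8 + 0 = 8$)
$g{\left(E,D \right)} = - \frac{\left(-82 + E\right) \left(\frac{10}{7} + D\right)}{6}$ ($g{\left(E,D \right)} = - \frac{\left(E - 82\right) \left(D - - \frac{10}{7}\right)}{6} = - \frac{\left(-82 + E\right) \left(D + \frac{10}{7}\right)}{6} = - \frac{\left(-82 + E\right) \left(\frac{10}{7} + D\right)}{6}$)
$\left(39049 + 36017\right) \left(g{\left(-112,k{\left(5,3 \right)} \right)} + Z{\left(c{\left(14 \right)} \right)}\right) = \left(39049 + 36017\right) \left(\left(\frac{410}{21} - - \frac{80}{3} + \frac{41}{3} \cdot 2 - \frac{1}{3} \left(-112\right)\right) + 8\right) = 75066 \left(\left(\frac{410}{21} + \frac{80}{3} + \frac{82}{3} + \frac{112}{3}\right) + 8\right) = 75066 \left(\frac{776}{7} + 8\right) = 75066 \cdot \frac{832}{7} = \frac{62454912}{7}$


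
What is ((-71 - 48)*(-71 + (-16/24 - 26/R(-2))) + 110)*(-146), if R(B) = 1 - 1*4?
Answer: -1110622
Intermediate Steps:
R(B) = -3 (R(B) = 1 - 4 = -3)
((-71 - 48)*(-71 + (-16/24 - 26/R(-2))) + 110)*(-146) = ((-71 - 48)*(-71 + (-16/24 - 26/(-3))) + 110)*(-146) = (-119*(-71 + (-16*1/24 - 26*(-⅓))) + 110)*(-146) = (-119*(-71 + (-⅔ + 26/3)) + 110)*(-146) = (-119*(-71 + 8) + 110)*(-146) = (-119*(-63) + 110)*(-146) = (7497 + 110)*(-146) = 7607*(-146) = -1110622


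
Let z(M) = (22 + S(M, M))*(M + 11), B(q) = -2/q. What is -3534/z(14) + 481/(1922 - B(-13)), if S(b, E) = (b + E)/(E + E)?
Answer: -84697981/14365800 ≈ -5.8958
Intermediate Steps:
S(b, E) = (E + b)/(2*E) (S(b, E) = (E + b)/((2*E)) = (E + b)*(1/(2*E)) = (E + b)/(2*E))
z(M) = 253 + 23*M (z(M) = (22 + (M + M)/(2*M))*(M + 11) = (22 + (2*M)/(2*M))*(11 + M) = (22 + 1)*(11 + M) = 23*(11 + M) = 253 + 23*M)
-3534/z(14) + 481/(1922 - B(-13)) = -3534/(253 + 23*14) + 481/(1922 - (-2)/(-13)) = -3534/(253 + 322) + 481/(1922 - (-2)*(-1)/13) = -3534/575 + 481/(1922 - 1*2/13) = -3534*1/575 + 481/(1922 - 2/13) = -3534/575 + 481/(24984/13) = -3534/575 + 481*(13/24984) = -3534/575 + 6253/24984 = -84697981/14365800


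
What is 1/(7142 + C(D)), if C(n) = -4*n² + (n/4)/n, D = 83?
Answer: -4/81655 ≈ -4.8987e-5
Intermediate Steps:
C(n) = ¼ - 4*n² (C(n) = -4*n² + (n*(¼))/n = -4*n² + (n/4)/n = -4*n² + ¼ = ¼ - 4*n²)
1/(7142 + C(D)) = 1/(7142 + (¼ - 4*83²)) = 1/(7142 + (¼ - 4*6889)) = 1/(7142 + (¼ - 27556)) = 1/(7142 - 110223/4) = 1/(-81655/4) = -4/81655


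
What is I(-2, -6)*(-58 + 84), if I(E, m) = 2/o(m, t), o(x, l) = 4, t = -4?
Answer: 13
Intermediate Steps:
I(E, m) = 1/2 (I(E, m) = 2/4 = 2*(1/4) = 1/2)
I(-2, -6)*(-58 + 84) = (-58 + 84)/2 = (1/2)*26 = 13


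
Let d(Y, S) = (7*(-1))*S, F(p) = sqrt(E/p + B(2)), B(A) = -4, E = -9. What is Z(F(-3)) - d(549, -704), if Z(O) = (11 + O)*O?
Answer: -4929 + 11*I ≈ -4929.0 + 11.0*I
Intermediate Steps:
F(p) = sqrt(-4 - 9/p) (F(p) = sqrt(-9/p - 4) = sqrt(-4 - 9/p))
Z(O) = O*(11 + O)
d(Y, S) = -7*S
Z(F(-3)) - d(549, -704) = sqrt(-4 - 9/(-3))*(11 + sqrt(-4 - 9/(-3))) - (-7)*(-704) = sqrt(-4 - 9*(-1/3))*(11 + sqrt(-4 - 9*(-1/3))) - 1*4928 = sqrt(-4 + 3)*(11 + sqrt(-4 + 3)) - 4928 = sqrt(-1)*(11 + sqrt(-1)) - 4928 = I*(11 + I) - 4928 = -4928 + I*(11 + I)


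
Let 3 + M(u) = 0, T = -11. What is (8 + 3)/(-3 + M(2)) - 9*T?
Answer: 583/6 ≈ 97.167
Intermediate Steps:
M(u) = -3 (M(u) = -3 + 0 = -3)
(8 + 3)/(-3 + M(2)) - 9*T = (8 + 3)/(-3 - 3) - 9*(-11) = 11/(-6) + 99 = 11*(-⅙) + 99 = -11/6 + 99 = 583/6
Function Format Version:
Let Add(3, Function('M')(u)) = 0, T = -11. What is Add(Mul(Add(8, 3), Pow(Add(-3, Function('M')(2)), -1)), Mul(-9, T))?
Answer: Rational(583, 6) ≈ 97.167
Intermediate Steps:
Function('M')(u) = -3 (Function('M')(u) = Add(-3, 0) = -3)
Add(Mul(Add(8, 3), Pow(Add(-3, Function('M')(2)), -1)), Mul(-9, T)) = Add(Mul(Add(8, 3), Pow(Add(-3, -3), -1)), Mul(-9, -11)) = Add(Mul(11, Pow(-6, -1)), 99) = Add(Mul(11, Rational(-1, 6)), 99) = Add(Rational(-11, 6), 99) = Rational(583, 6)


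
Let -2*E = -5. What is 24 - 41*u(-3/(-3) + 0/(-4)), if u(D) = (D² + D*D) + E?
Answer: -321/2 ≈ -160.50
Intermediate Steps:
E = 5/2 (E = -½*(-5) = 5/2 ≈ 2.5000)
u(D) = 5/2 + 2*D² (u(D) = (D² + D*D) + 5/2 = (D² + D²) + 5/2 = 2*D² + 5/2 = 5/2 + 2*D²)
24 - 41*u(-3/(-3) + 0/(-4)) = 24 - 41*(5/2 + 2*(-3/(-3) + 0/(-4))²) = 24 - 41*(5/2 + 2*(-3*(-⅓) + 0*(-¼))²) = 24 - 41*(5/2 + 2*(1 + 0)²) = 24 - 41*(5/2 + 2*1²) = 24 - 41*(5/2 + 2*1) = 24 - 41*(5/2 + 2) = 24 - 41*9/2 = 24 - 369/2 = -321/2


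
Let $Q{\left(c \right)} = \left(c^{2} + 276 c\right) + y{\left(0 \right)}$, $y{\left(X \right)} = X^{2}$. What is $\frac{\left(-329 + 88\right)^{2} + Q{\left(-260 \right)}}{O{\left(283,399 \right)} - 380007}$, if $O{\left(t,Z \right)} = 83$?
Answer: $- \frac{53921}{379924} \approx -0.14193$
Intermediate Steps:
$Q{\left(c \right)} = c^{2} + 276 c$ ($Q{\left(c \right)} = \left(c^{2} + 276 c\right) + 0^{2} = \left(c^{2} + 276 c\right) + 0 = c^{2} + 276 c$)
$\frac{\left(-329 + 88\right)^{2} + Q{\left(-260 \right)}}{O{\left(283,399 \right)} - 380007} = \frac{\left(-329 + 88\right)^{2} - 260 \left(276 - 260\right)}{83 - 380007} = \frac{\left(-241\right)^{2} - 4160}{-379924} = \left(58081 - 4160\right) \left(- \frac{1}{379924}\right) = 53921 \left(- \frac{1}{379924}\right) = - \frac{53921}{379924}$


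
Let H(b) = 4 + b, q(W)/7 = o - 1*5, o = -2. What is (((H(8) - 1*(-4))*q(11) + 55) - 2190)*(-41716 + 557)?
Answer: 120143121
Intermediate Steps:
q(W) = -49 (q(W) = 7*(-2 - 1*5) = 7*(-2 - 5) = 7*(-7) = -49)
(((H(8) - 1*(-4))*q(11) + 55) - 2190)*(-41716 + 557) = ((((4 + 8) - 1*(-4))*(-49) + 55) - 2190)*(-41716 + 557) = (((12 + 4)*(-49) + 55) - 2190)*(-41159) = ((16*(-49) + 55) - 2190)*(-41159) = ((-784 + 55) - 2190)*(-41159) = (-729 - 2190)*(-41159) = -2919*(-41159) = 120143121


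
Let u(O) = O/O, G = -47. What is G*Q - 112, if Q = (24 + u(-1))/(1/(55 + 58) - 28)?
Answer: -221481/3163 ≈ -70.022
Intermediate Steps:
u(O) = 1
Q = -2825/3163 (Q = (24 + 1)/(1/(55 + 58) - 28) = 25/(1/113 - 28) = 25/(-3163/113) = 25*(-113/3163) = -2825/3163 ≈ -0.89314)
G*Q - 112 = -47*(-2825/3163) - 112 = 132775/3163 - 112 = -221481/3163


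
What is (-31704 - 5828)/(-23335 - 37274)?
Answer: 37532/60609 ≈ 0.61925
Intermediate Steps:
(-31704 - 5828)/(-23335 - 37274) = -37532/(-60609) = -37532*(-1/60609) = 37532/60609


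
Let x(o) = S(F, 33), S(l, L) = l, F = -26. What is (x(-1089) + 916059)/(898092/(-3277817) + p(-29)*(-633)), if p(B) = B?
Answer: 3002588539961/60169988577 ≈ 49.902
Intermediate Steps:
x(o) = -26
(x(-1089) + 916059)/(898092/(-3277817) + p(-29)*(-633)) = (-26 + 916059)/(898092/(-3277817) - 29*(-633)) = 916033/(898092*(-1/3277817) + 18357) = 916033/(-898092/3277817 + 18357) = 916033/(60169988577/3277817) = 916033*(3277817/60169988577) = 3002588539961/60169988577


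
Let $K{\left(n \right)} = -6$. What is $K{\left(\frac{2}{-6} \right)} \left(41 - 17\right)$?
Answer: $-144$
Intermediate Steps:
$K{\left(\frac{2}{-6} \right)} \left(41 - 17\right) = - 6 \left(41 - 17\right) = \left(-6\right) 24 = -144$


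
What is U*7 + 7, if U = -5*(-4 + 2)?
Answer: 77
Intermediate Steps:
U = 10 (U = -5*(-2) = 10)
U*7 + 7 = 10*7 + 7 = 70 + 7 = 77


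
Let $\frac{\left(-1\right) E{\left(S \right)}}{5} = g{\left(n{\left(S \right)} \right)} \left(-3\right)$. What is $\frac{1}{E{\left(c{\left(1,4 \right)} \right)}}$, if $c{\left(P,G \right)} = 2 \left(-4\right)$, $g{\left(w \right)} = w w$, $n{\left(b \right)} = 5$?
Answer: $\frac{1}{375} \approx 0.0026667$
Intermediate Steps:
$g{\left(w \right)} = w^{2}$
$c{\left(P,G \right)} = -8$
$E{\left(S \right)} = 375$ ($E{\left(S \right)} = - 5 \cdot 5^{2} \left(-3\right) = - 5 \cdot 25 \left(-3\right) = \left(-5\right) \left(-75\right) = 375$)
$\frac{1}{E{\left(c{\left(1,4 \right)} \right)}} = \frac{1}{375}$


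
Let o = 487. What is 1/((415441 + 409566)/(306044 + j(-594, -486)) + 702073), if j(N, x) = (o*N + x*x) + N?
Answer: 252368/177181583871 ≈ 1.4243e-6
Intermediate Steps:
j(N, x) = x² + 488*N (j(N, x) = (487*N + x*x) + N = (487*N + x²) + N = (x² + 487*N) + N = x² + 488*N)
1/((415441 + 409566)/(306044 + j(-594, -486)) + 702073) = 1/((415441 + 409566)/(306044 + ((-486)² + 488*(-594))) + 702073) = 1/(825007/(306044 + (236196 - 289872)) + 702073) = 1/(825007/(306044 - 53676) + 702073) = 1/(825007/252368 + 702073) = 1/(177181583871/252368) = 252368/177181583871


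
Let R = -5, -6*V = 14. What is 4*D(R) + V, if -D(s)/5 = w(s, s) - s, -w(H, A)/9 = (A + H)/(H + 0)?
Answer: 773/3 ≈ 257.67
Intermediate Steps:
w(H, A) = -9*(A + H)/H (w(H, A) = -9*(A + H)/(H + 0) = -9*(A + H)/H)
V = -7/3 (V = -⅙*14 = -7/3 ≈ -2.3333)
D(s) = 90 + 5*s (D(s) = -5*((-9 - 9*s/s) - s) = -5*((-9 - 9) - s) = -5*(-18 - s) = 90 + 5*s)
4*D(R) + V = 4*(90 + 5*(-5)) - 7/3 = 4*(90 - 25) - 7/3 = 4*65 - 7/3 = 260 - 7/3 = 773/3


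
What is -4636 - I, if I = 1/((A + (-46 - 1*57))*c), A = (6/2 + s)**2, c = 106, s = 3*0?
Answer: -46193103/9964 ≈ -4636.0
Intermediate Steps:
s = 0
A = 9 (A = (6/2 + 0)**2 = (6*(1/2) + 0)**2 = (3 + 0)**2 = 3**2 = 9)
I = -1/9964 (I = 1/((9 + (-46 - 1*57))*106) = 1/((9 + (-46 - 57))*106) = 1/((9 - 103)*106) = 1/(-94*106) = 1/(-9964) = -1/9964 ≈ -0.00010036)
-4636 - I = -4636 - 1*(-1/9964) = -4636 + 1/9964 = -46193103/9964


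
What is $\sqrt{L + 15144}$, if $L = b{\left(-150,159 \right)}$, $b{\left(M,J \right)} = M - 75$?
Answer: $\sqrt{14919} \approx 122.14$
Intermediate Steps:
$b{\left(M,J \right)} = -75 + M$ ($b{\left(M,J \right)} = M - 75 = -75 + M$)
$L = -225$ ($L = -75 - 150 = -225$)
$\sqrt{L + 15144} = \sqrt{-225 + 15144} = \sqrt{14919}$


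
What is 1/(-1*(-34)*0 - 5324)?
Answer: -1/5324 ≈ -0.00018783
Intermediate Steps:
1/(-1*(-34)*0 - 5324) = 1/(34*0 - 5324) = 1/(0 - 5324) = 1/(-5324) = -1/5324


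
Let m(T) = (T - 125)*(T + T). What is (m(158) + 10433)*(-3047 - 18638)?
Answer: -452370785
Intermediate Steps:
m(T) = 2*T*(-125 + T) (m(T) = (-125 + T)*(2*T) = 2*T*(-125 + T))
(m(158) + 10433)*(-3047 - 18638) = (2*158*(-125 + 158) + 10433)*(-3047 - 18638) = (2*158*33 + 10433)*(-21685) = (10428 + 10433)*(-21685) = 20861*(-21685) = -452370785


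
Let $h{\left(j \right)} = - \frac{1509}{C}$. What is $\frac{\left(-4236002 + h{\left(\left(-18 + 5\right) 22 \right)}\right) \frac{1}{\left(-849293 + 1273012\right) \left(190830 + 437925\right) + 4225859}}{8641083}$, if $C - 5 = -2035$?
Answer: $- \frac{8599082551}{4673373521686450386960} \approx -1.84 \cdot 10^{-12}$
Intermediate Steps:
$C = -2030$ ($C = 5 - 2035 = -2030$)
$h{\left(j \right)} = \frac{1509}{2030}$ ($h{\left(j \right)} = - \frac{1509}{-2030} = \left(-1509\right) \left(- \frac{1}{2030}\right) = \frac{1509}{2030}$)
$\frac{\left(-4236002 + h{\left(\left(-18 + 5\right) 22 \right)}\right) \frac{1}{\left(-849293 + 1273012\right) \left(190830 + 437925\right) + 4225859}}{8641083} = \frac{\left(-4236002 + \frac{1509}{2030}\right) \frac{1}{\left(-849293 + 1273012\right) \left(190830 + 437925\right) + 4225859}}{8641083} = - \frac{8599082551}{2030 \left(423719 \cdot 628755 + 4225859\right)} \frac{1}{8641083} = - \frac{8599082551}{2030 \left(266415439845 + 4225859\right)} \frac{1}{8641083} = - \frac{8599082551}{2030 \cdot 266419665704} \cdot \frac{1}{8641083} = \left(- \frac{8599082551}{2030}\right) \frac{1}{266419665704} \cdot \frac{1}{8641083} = \left(- \frac{8599082551}{540831921379120}\right) \frac{1}{8641083} = - \frac{8599082551}{4673373521686450386960}$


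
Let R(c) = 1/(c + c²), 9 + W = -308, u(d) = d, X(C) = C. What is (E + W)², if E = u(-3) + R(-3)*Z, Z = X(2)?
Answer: 919681/9 ≈ 1.0219e+5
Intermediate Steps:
Z = 2
W = -317 (W = -9 - 308 = -317)
E = -8/3 (E = -3 + (1/((-3)*(1 - 3)))*2 = -3 - ⅓/(-2)*2 = -3 - ⅓*(-½)*2 = -3 + (⅙)*2 = -3 + ⅓ = -8/3 ≈ -2.6667)
(E + W)² = (-8/3 - 317)² = (-959/3)² = 919681/9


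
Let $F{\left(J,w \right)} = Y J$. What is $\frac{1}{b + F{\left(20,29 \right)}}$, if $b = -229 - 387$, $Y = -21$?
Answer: $- \frac{1}{1036} \approx -0.00096525$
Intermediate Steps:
$F{\left(J,w \right)} = - 21 J$
$b = -616$
$\frac{1}{b + F{\left(20,29 \right)}} = \frac{1}{-616 - 420} = \frac{1}{-1036} = - \frac{1}{1036}$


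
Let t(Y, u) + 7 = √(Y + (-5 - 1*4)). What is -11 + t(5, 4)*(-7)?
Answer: 38 - 14*I ≈ 38.0 - 14.0*I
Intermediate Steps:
t(Y, u) = -7 + √(-9 + Y) (t(Y, u) = -7 + √(Y + (-5 - 1*4)) = -7 + √(Y + (-5 - 4)) = -7 + √(Y - 9) = -7 + √(-9 + Y))
-11 + t(5, 4)*(-7) = -11 + (-7 + √(-9 + 5))*(-7) = -11 + (-7 + √(-4))*(-7) = -11 + (-7 + 2*I)*(-7) = -11 + (49 - 14*I) = 38 - 14*I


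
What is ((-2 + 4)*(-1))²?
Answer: 4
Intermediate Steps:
((-2 + 4)*(-1))² = (2*(-1))² = (-2)² = 4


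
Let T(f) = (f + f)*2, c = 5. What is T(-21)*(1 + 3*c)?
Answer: -1344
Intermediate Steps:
T(f) = 4*f (T(f) = (2*f)*2 = 4*f)
T(-21)*(1 + 3*c) = (4*(-21))*(1 + 3*5) = -84*(1 + 15) = -84*16 = -1344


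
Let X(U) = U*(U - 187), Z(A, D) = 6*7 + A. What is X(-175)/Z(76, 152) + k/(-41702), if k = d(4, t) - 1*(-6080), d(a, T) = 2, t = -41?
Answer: 660276006/1230209 ≈ 536.72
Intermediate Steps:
Z(A, D) = 42 + A
X(U) = U*(-187 + U)
k = 6082 (k = 2 - 1*(-6080) = 2 + 6080 = 6082)
X(-175)/Z(76, 152) + k/(-41702) = (-175*(-187 - 175))/(42 + 76) + 6082/(-41702) = -175*(-362)/118 + 6082*(-1/41702) = 63350*(1/118) - 3041/20851 = 31675/59 - 3041/20851 = 660276006/1230209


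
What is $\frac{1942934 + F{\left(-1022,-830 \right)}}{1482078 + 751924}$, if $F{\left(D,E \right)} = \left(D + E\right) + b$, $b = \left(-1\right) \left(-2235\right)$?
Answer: $\frac{1943317}{2234002} \approx 0.86988$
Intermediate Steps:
$b = 2235$
$F{\left(D,E \right)} = 2235 + D + E$ ($F{\left(D,E \right)} = \left(D + E\right) + 2235 = 2235 + D + E$)
$\frac{1942934 + F{\left(-1022,-830 \right)}}{1482078 + 751924} = \frac{1942934 - -383}{1482078 + 751924} = \frac{1942934 + 383}{2234002} = 1943317 \cdot \frac{1}{2234002} = \frac{1943317}{2234002}$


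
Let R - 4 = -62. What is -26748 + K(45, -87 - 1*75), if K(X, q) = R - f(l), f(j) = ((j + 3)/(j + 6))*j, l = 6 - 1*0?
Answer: -53621/2 ≈ -26811.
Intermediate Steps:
R = -58 (R = 4 - 62 = -58)
l = 6 (l = 6 + 0 = 6)
f(j) = j*(3 + j)/(6 + j) (f(j) = ((3 + j)/(6 + j))*j = j*(3 + j)/(6 + j))
K(X, q) = -125/2 (K(X, q) = -58 - 6*(3 + 6)/(6 + 6) = -58 - 6*9/12 = -58 - 1*9/2 = -58 - 9/2 = -125/2)
-26748 + K(45, -87 - 1*75) = -26748 - 125/2 = -53621/2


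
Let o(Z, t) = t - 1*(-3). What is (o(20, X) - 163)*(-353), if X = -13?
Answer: 61069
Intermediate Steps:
o(Z, t) = 3 + t (o(Z, t) = t + 3 = 3 + t)
(o(20, X) - 163)*(-353) = ((3 - 13) - 163)*(-353) = (-10 - 163)*(-353) = -173*(-353) = 61069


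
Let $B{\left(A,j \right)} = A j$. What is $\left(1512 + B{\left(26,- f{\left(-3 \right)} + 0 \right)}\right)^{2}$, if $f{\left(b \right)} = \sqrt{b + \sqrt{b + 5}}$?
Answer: $4 \left(756 - 13 i \sqrt{3 - \sqrt{2}}\right)^{2} \approx 2.2851 \cdot 10^{6} - 99010.0 i$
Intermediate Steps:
$f{\left(b \right)} = \sqrt{b + \sqrt{5 + b}}$
$\left(1512 + B{\left(26,- f{\left(-3 \right)} + 0 \right)}\right)^{2} = \left(1512 + 26 \left(- \sqrt{-3 + \sqrt{5 - 3}} + 0\right)\right)^{2} = \left(1512 + 26 \left(- \sqrt{-3 + \sqrt{2}} + 0\right)\right)^{2} = \left(1512 + 26 \left(- \sqrt{-3 + \sqrt{2}}\right)\right)^{2} = \left(1512 - 26 \sqrt{-3 + \sqrt{2}}\right)^{2}$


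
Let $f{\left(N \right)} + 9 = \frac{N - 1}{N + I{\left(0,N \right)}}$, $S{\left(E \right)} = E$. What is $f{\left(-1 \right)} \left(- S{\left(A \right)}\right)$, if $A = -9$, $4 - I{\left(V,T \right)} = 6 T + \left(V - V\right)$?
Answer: $-83$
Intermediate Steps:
$I{\left(V,T \right)} = 4 - 6 T$ ($I{\left(V,T \right)} = 4 - \left(6 T + \left(V - V\right)\right) = 4 - \left(6 T + 0\right) = 4 - 6 T$)
$f{\left(N \right)} = -9 + \frac{-1 + N}{4 - 5 N}$ ($f{\left(N \right)} = -9 + \frac{N - 1}{N - \left(-4 + 6 N\right)} = -9 + \frac{-1 + N}{4 - 5 N}$)
$f{\left(-1 \right)} \left(- S{\left(A \right)}\right) = \frac{37 - -46}{-4 + 5 \left(-1\right)} \left(\left(-1\right) \left(-9\right)\right) = \frac{37 + 46}{-4 - 5} \cdot 9 = \frac{1}{-9} \cdot 83 \cdot 9 = \left(- \frac{1}{9}\right) 83 \cdot 9 = \left(- \frac{83}{9}\right) 9 = -83$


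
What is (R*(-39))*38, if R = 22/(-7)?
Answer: 32604/7 ≈ 4657.7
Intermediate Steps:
R = -22/7 (R = 22*(-⅐) = -22/7 ≈ -3.1429)
(R*(-39))*38 = -22/7*(-39)*38 = (858/7)*38 = 32604/7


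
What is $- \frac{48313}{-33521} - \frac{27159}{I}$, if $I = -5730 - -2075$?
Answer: $\frac{1086980854}{122519255} \approx 8.8719$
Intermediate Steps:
$I = -3655$ ($I = -5730 + 2075 = -3655$)
$- \frac{48313}{-33521} - \frac{27159}{I} = - \frac{48313}{-33521} - \frac{27159}{-3655} = \left(-48313\right) \left(- \frac{1}{33521}\right) - - \frac{27159}{3655} = \frac{48313}{33521} + \frac{27159}{3655} = \frac{1086980854}{122519255}$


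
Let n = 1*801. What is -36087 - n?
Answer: -36888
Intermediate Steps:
n = 801
-36087 - n = -36087 - 1*801 = -36087 - 801 = -36888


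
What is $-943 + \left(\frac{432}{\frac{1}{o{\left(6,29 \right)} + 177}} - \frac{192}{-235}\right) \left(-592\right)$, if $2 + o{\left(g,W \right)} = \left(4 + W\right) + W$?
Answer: $- \frac{14243997349}{235} \approx -6.0613 \cdot 10^{7}$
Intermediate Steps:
$o{\left(g,W \right)} = 2 + 2 W$ ($o{\left(g,W \right)} = -2 + \left(\left(4 + W\right) + W\right) = -2 + \left(4 + 2 W\right) = 2 + 2 W$)
$-943 + \left(\frac{432}{\frac{1}{o{\left(6,29 \right)} + 177}} - \frac{192}{-235}\right) \left(-592\right) = -943 + \left(\frac{432}{\frac{1}{\left(2 + 2 \cdot 29\right) + 177}} - \frac{192}{-235}\right) \left(-592\right) = -943 + \left(\frac{432}{\frac{1}{\left(2 + 58\right) + 177}} - - \frac{192}{235}\right) \left(-592\right) = -943 + \left(\frac{432}{\frac{1}{60 + 177}} + \frac{192}{235}\right) \left(-592\right) = -943 + \left(\frac{432}{\frac{1}{237}} + \frac{192}{235}\right) \left(-592\right) = -943 + \left(432 \frac{1}{\frac{1}{237}} + \frac{192}{235}\right) \left(-592\right) = -943 + \left(432 \cdot 237 + \frac{192}{235}\right) \left(-592\right) = -943 + \left(102384 + \frac{192}{235}\right) \left(-592\right) = -943 + \frac{24060432}{235} \left(-592\right) = -943 - \frac{14243775744}{235} = - \frac{14243997349}{235}$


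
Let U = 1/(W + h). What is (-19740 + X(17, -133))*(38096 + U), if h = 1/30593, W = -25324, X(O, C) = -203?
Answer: -84086484893439567/110676733 ≈ -7.5975e+8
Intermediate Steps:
h = 1/30593 ≈ 3.2687e-5
U = -30593/774737131 (U = 1/(-25324 + 1/30593) = 1/(-774737131/30593) = -30593/774737131 ≈ -3.9488e-5)
(-19740 + X(17, -133))*(38096 + U) = (-19740 - 203)*(38096 - 30593/774737131) = -19943*29514385711983/774737131 = -84086484893439567/110676733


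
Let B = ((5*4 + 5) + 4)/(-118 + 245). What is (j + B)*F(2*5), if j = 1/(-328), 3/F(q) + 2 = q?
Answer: 28155/333248 ≈ 0.084487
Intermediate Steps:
F(q) = 3/(-2 + q)
j = -1/328 ≈ -0.0030488
B = 29/127 (B = ((20 + 5) + 4)/127 = (25 + 4)*(1/127) = 29*(1/127) = 29/127 ≈ 0.22835)
(j + B)*F(2*5) = (-1/328 + 29/127)*(3/(-2 + 2*5)) = 9385*(3/(-2 + 10))/41656 = 9385*(3/8)/41656 = 9385*(3*(⅛))/41656 = (9385/41656)*(3/8) = 28155/333248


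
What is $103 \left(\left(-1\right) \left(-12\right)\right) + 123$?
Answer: $1359$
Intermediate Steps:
$103 \left(\left(-1\right) \left(-12\right)\right) + 123 = 103 \cdot 12 + 123 = 1236 + 123 = 1359$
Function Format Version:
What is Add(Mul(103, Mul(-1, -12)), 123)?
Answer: 1359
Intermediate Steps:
Add(Mul(103, Mul(-1, -12)), 123) = Add(Mul(103, 12), 123) = Add(1236, 123) = 1359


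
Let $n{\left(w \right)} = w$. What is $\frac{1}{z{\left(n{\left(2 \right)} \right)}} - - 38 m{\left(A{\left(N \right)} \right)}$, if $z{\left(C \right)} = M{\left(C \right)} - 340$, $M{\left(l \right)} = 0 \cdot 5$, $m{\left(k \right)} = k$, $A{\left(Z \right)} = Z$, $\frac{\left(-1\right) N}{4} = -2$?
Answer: $\frac{103359}{340} \approx 304.0$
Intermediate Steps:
$N = 8$ ($N = \left(-4\right) \left(-2\right) = 8$)
$M{\left(l \right)} = 0$
$z{\left(C \right)} = -340$ ($z{\left(C \right)} = 0 - 340 = -340$)
$\frac{1}{z{\left(n{\left(2 \right)} \right)}} - - 38 m{\left(A{\left(N \right)} \right)} = \frac{1}{-340} - \left(-38\right) 8 = - \frac{1}{340} - -304 = - \frac{1}{340} + 304 = \frac{103359}{340}$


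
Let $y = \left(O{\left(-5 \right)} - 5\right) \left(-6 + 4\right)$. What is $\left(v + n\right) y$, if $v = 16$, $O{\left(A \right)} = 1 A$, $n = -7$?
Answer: $180$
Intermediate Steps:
$O{\left(A \right)} = A$
$y = 20$ ($y = \left(-5 - 5\right) \left(-6 + 4\right) = \left(-10\right) \left(-2\right) = 20$)
$\left(v + n\right) y = \left(16 - 7\right) 20 = 9 \cdot 20 = 180$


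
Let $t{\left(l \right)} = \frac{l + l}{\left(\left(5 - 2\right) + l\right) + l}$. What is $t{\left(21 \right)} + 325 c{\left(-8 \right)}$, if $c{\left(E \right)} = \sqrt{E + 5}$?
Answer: $\frac{14}{15} + 325 i \sqrt{3} \approx 0.93333 + 562.92 i$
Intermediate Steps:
$c{\left(E \right)} = \sqrt{5 + E}$
$t{\left(l \right)} = \frac{2 l}{3 + 2 l}$ ($t{\left(l \right)} = \frac{2 l}{\left(3 + l\right) + l} = \frac{2 l}{3 + 2 l}$)
$t{\left(21 \right)} + 325 c{\left(-8 \right)} = 2 \cdot 21 \frac{1}{3 + 2 \cdot 21} + 325 \sqrt{5 - 8} = 2 \cdot 21 \frac{1}{3 + 42} + 325 \sqrt{-3} = 2 \cdot 21 \cdot \frac{1}{45} + 325 i \sqrt{3} = \frac{14}{15} + 325 i \sqrt{3}$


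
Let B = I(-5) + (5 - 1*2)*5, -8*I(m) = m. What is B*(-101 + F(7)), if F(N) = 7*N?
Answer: -1625/2 ≈ -812.50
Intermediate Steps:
I(m) = -m/8
B = 125/8 (B = -⅛*(-5) + (5 - 1*2)*5 = 5/8 + (5 - 2)*5 = 5/8 + 3*5 = 5/8 + 15 = 125/8 ≈ 15.625)
B*(-101 + F(7)) = 125*(-101 + 7*7)/8 = 125*(-101 + 49)/8 = (125/8)*(-52) = -1625/2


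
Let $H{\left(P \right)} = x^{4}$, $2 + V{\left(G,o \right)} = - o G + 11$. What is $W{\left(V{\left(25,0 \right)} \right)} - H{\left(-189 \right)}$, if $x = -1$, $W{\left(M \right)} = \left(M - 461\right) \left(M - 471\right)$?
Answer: $208823$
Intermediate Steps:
$V{\left(G,o \right)} = 9 - G o$ ($V{\left(G,o \right)} = -2 + \left(- o G + 11\right) = -2 - \left(-11 + G o\right) = 9 - G o$)
$W{\left(M \right)} = \left(-471 + M\right) \left(-461 + M\right)$ ($W{\left(M \right)} = \left(-461 + M\right) \left(-471 + M\right) = \left(-471 + M\right) \left(-461 + M\right)$)
$H{\left(P \right)} = 1$ ($H{\left(P \right)} = \left(-1\right)^{4} = 1$)
$W{\left(V{\left(25,0 \right)} \right)} - H{\left(-189 \right)} = \left(217131 + \left(9 - 25 \cdot 0\right)^{2} - 932 \left(9 - 25 \cdot 0\right)\right) - 1 = \left(217131 + \left(9 + 0\right)^{2} - 932 \left(9 + 0\right)\right) - 1 = \left(217131 + 9^{2} - 8388\right) - 1 = \left(217131 + 81 - 8388\right) - 1 = 208824 - 1 = 208823$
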